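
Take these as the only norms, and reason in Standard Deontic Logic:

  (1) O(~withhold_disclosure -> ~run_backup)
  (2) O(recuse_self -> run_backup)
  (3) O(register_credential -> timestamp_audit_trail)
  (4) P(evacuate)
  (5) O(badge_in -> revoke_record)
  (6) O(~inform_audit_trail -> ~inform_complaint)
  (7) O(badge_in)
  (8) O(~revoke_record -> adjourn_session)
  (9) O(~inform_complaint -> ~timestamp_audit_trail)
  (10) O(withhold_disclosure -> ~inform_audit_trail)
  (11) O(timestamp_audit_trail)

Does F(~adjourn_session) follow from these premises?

No

Premise 8 is O(~revoke_record -> adjourn_session), but O(~revoke_record) is not derivable from the premises, so it does not yield O(adjourn_session).
No other premise forces O(adjourn_session). An ideal world satisfying every premise can still have ~adjourn_session true, so F(~adjourn_session) is not derivable.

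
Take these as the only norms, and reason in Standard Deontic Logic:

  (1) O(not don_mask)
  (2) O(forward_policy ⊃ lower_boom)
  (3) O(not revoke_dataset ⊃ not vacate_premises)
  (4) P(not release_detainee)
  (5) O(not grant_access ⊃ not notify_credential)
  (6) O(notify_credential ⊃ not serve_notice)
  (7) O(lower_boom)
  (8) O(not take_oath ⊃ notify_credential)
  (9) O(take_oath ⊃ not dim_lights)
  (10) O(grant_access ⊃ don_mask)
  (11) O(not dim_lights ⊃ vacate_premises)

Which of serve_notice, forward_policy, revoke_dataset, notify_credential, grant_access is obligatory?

From premise 1 we have O(not don_mask).
Premise 10 is O(grant_access ⊃ don_mask); contrapositively O(not don_mask ⊃ not grant_access). Since O(not don_mask) holds, K gives O(not grant_access).
From O(not grant_access) and premise 5, O(not grant_access ⊃ not notify_credential), we obtain O(not notify_credential).
The contrapositive of premise 8 (O(not take_oath ⊃ notify_credential)) is O(not notify_credential ⊃ take_oath), and O(not notify_credential) is already established, so O(take_oath).
With premise 9, O(take_oath ⊃ not dim_lights), the K-axiom yields O(not dim_lights).
With premise 11, O(not dim_lights ⊃ vacate_premises), the K-axiom yields O(vacate_premises).
Premise 3 is O(not revoke_dataset ⊃ not vacate_premises); contrapositively O(vacate_premises ⊃ revoke_dataset). Since O(vacate_premises) holds, K gives O(revoke_dataset).
So O(revoke_dataset) holds — revoke_dataset is obligatory. None of the other listed options is made obligatory by any chain of premises.

revoke_dataset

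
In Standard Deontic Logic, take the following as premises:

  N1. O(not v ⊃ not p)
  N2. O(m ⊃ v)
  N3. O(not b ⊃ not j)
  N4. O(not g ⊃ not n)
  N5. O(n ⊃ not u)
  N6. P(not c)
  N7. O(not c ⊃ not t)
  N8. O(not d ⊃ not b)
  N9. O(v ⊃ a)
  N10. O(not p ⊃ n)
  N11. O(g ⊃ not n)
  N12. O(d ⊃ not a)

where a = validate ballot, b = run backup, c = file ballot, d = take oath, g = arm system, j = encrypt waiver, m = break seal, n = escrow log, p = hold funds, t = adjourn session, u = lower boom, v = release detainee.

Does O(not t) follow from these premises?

No

Premise 7 is O(not c ⊃ not t), but O(not c) is not derivable from the premises (the permission P(not c) asserts only not O(c), not O(not c)), so it does not yield O(not t).
No other premise forces O(not t). An ideal world satisfying every premise can still have not t false, so O(not t) is not derivable.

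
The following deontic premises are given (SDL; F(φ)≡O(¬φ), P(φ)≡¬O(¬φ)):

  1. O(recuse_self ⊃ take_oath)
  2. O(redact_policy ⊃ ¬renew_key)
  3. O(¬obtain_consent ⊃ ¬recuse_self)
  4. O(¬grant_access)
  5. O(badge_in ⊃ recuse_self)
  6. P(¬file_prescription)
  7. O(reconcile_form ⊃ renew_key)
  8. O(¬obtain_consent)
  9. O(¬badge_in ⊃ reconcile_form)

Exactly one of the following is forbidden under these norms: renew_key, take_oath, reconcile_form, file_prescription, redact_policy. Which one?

From premise 8 we have O(¬obtain_consent).
Applying K to premise 3 (O(¬obtain_consent ⊃ ¬recuse_self)) and O(¬obtain_consent) yields O(¬recuse_self).
The contrapositive of premise 5 (O(badge_in ⊃ recuse_self)) is O(¬recuse_self ⊃ ¬badge_in), and O(¬recuse_self) is already established, so O(¬badge_in).
Applying K to premise 9 (O(¬badge_in ⊃ reconcile_form)) and O(¬badge_in) yields O(reconcile_form).
With premise 7, O(reconcile_form ⊃ renew_key), the K-axiom yields O(renew_key).
The contrapositive of premise 2 (O(redact_policy ⊃ ¬renew_key)) is O(renew_key ⊃ ¬redact_policy), and O(renew_key) is already established, so O(¬redact_policy).
So O(¬redact_policy) holds, i.e. redact_policy is forbidden. None of the other listed options is forbidden under the premises.

redact_policy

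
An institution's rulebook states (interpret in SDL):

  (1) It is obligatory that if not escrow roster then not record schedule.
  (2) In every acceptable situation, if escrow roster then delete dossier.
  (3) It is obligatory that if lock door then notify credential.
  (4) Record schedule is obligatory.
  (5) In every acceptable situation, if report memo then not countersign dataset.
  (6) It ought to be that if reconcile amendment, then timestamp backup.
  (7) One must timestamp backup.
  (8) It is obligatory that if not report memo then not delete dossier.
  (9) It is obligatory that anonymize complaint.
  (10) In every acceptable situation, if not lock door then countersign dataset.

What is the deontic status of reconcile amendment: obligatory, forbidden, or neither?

Neither

Premise 6 is O(reconcile_amendment → timestamp_backup); even if O(timestamp_backup) held, inferring O(reconcile_amendment) would be affirming the consequent — invalid.
No premise or chain of K-axiom applications forces O(reconcile_amendment), and none forces O(¬reconcile_amendment). So reconcile_amendment is neither obligatory nor forbidden under these norms.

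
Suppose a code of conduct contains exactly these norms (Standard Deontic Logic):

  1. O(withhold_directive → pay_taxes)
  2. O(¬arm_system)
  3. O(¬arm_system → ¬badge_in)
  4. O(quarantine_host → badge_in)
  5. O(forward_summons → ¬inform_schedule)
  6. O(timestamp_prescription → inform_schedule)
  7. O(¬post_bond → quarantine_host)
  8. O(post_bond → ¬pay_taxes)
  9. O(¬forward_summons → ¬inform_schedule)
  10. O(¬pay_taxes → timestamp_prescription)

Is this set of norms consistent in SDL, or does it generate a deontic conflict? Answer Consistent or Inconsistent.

Inconsistent

Premises 5 and 9 cover both cases: O(forward_summons → ¬inform_schedule) and O(¬forward_summons → ¬inform_schedule). Since forward_summons ∨ ¬forward_summons is a tautology, O(¬inform_schedule) follows.
Premise 6, O(timestamp_prescription → inform_schedule), contraposes to O(¬inform_schedule → ¬timestamp_prescription); with O(¬inform_schedule) we get O(¬timestamp_prescription).
Premise 10 is O(¬pay_taxes → timestamp_prescription); contrapositively O(¬timestamp_prescription → pay_taxes). Since O(¬timestamp_prescription) holds, K gives O(pay_taxes).
Premise 8, O(post_bond → ¬pay_taxes), contraposes to O(pay_taxes → ¬post_bond); with O(pay_taxes) we get O(¬post_bond).
Premise 7 is O(¬post_bond → quarantine_host); since O(¬post_bond), deontic closure gives O(quarantine_host).
From O(quarantine_host) and premise 4, O(quarantine_host → badge_in), we obtain O(badge_in).
Premise 3 is O(¬arm_system → ¬badge_in); contrapositively O(badge_in → arm_system). Since O(badge_in) holds, K gives O(arm_system).
But premise 2 directly asserts O(¬arm_system).
We now have both O(arm_system) and O(¬arm_system) — arm_system is simultaneously obligatory and forbidden, violating the D-axiom.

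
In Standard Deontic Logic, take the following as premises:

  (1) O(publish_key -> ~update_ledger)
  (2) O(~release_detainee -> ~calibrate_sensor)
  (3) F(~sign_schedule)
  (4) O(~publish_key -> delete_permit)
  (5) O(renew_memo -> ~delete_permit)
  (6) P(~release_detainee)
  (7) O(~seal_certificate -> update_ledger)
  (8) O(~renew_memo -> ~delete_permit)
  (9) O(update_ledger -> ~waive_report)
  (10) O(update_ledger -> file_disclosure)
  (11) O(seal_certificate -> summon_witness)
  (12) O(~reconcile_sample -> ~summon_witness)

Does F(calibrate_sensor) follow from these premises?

No

Premise 2 is O(~release_detainee -> ~calibrate_sensor), but O(~release_detainee) is not derivable from the premises (the permission P(~release_detainee) asserts only ~O(release_detainee), not O(~release_detainee)), so it does not yield O(~calibrate_sensor).
No other premise forces O(~calibrate_sensor). An ideal world satisfying every premise can still have calibrate_sensor true, so F(calibrate_sensor) is not derivable.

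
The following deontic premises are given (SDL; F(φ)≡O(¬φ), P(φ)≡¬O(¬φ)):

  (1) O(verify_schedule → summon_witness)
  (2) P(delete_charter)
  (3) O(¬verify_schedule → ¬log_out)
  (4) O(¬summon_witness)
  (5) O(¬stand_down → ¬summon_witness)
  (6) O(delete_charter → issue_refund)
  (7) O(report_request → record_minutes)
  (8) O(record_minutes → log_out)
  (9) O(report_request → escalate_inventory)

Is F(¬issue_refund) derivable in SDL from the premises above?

No

Premise 6 is O(delete_charter → issue_refund), but O(delete_charter) is not derivable from the premises (the permission P(delete_charter) asserts only ¬O(¬delete_charter), not O(delete_charter)), so it does not yield O(issue_refund).
No other premise forces O(issue_refund). An ideal world satisfying every premise can still have ¬issue_refund true, so F(¬issue_refund) is not derivable.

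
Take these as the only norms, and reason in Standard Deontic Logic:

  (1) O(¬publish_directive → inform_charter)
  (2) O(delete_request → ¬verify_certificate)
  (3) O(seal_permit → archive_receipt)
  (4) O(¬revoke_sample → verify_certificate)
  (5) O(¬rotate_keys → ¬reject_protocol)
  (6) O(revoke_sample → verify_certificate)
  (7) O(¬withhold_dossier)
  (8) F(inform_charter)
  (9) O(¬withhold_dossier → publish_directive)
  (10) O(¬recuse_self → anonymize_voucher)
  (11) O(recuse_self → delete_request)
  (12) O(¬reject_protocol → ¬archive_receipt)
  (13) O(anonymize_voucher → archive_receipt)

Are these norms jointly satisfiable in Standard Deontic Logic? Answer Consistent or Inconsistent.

Premise 1 is O(¬publish_directive → inform_charter), but O(¬publish_directive) is not derivable from the premises, so it does not yield O(inform_charter).
So O(inform_charter) is not derivable, and the apparent clash with O(¬inform_charter) does not arise.
A world satisfying every obligation exists (e.g. anonymize_voucher=true, archive_receipt=true, delete_request=false, inform_charter=false, publish_directive=true, recuse_self=false, reject_protocol=true, revoke_sample=false, rotate_keys=true, seal_permit=false, verify_certificate=true, withhold_dossier=false); no atom is both obligatory and forbidden, so the set is consistent.

Consistent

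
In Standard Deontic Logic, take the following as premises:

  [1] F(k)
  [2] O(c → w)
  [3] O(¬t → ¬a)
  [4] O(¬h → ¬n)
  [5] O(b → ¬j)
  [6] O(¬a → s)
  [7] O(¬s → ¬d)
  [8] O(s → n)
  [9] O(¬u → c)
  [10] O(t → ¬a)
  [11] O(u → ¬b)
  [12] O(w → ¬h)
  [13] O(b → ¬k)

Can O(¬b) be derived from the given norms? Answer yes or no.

Yes

Premises 10 and 3 cover both cases: O(t → ¬a) and O(¬t → ¬a). Since t ∨ ¬t is a tautology, O(¬a) follows.
With premise 6, O(¬a → s), the K-axiom yields O(s).
Applying K to premise 8 (O(s → n)) and O(s) yields O(n).
Premise 4, O(¬h → ¬n), contraposes to O(n → h); with O(n) we get O(h).
The contrapositive of premise 12 (O(w → ¬h)) is O(h → ¬w), and O(h) is already established, so O(¬w).
Premise 2 is O(c → w); contrapositively O(¬w → ¬c). Since O(¬w) holds, K gives O(¬c).
Premise 9, O(¬u → c), contraposes to O(¬c → u); with O(¬c) we get O(u).
With premise 11, O(u → ¬b), the K-axiom yields O(¬b).
Premises 1, 5, 7, 13 do not contribute to this derivation.
So O(¬b) follows.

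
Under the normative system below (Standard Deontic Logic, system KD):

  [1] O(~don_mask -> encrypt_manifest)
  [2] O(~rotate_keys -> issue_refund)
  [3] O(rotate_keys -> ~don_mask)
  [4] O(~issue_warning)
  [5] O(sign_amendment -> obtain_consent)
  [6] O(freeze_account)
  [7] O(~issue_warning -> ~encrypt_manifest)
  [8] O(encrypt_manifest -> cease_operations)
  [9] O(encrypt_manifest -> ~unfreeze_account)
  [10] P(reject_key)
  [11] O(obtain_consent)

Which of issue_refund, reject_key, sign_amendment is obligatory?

Premise 4 states O(~issue_warning) outright.
Applying K to premise 7 (O(~issue_warning -> ~encrypt_manifest)) and O(~issue_warning) yields O(~encrypt_manifest).
Premise 1 is O(~don_mask -> encrypt_manifest); contrapositively O(~encrypt_manifest -> don_mask). Since O(~encrypt_manifest) holds, K gives O(don_mask).
Premise 3, O(rotate_keys -> ~don_mask), contraposes to O(don_mask -> ~rotate_keys); with O(don_mask) we get O(~rotate_keys).
From O(~rotate_keys) and premise 2, O(~rotate_keys -> issue_refund), we obtain O(issue_refund).
So O(issue_refund) holds — issue_refund is obligatory. None of the other listed options is made obligatory by any chain of premises.

issue_refund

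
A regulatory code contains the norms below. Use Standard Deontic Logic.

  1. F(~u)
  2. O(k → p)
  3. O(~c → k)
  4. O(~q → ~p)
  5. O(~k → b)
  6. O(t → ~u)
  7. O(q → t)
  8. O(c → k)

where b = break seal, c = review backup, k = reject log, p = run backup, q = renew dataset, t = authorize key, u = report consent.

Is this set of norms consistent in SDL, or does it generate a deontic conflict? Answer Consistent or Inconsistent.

Premises 8 and 3 cover both cases: O(c → k) and O(~c → k). Since c ∨ ~c is a tautology, O(k) follows.
From O(k) and premise 2, O(k → p), we obtain O(p).
Premise 4 is O(~q → ~p); contrapositively O(p → q). Since O(p) holds, K gives O(q).
From O(q) and premise 7, O(q → t), we obtain O(t).
Applying K to premise 6 (O(t → ~u)) and O(t) yields O(~u).
But premise 1, F(~u), means O(u).
We now have both O(~u) and O(u) — u is simultaneously obligatory and forbidden, violating the D-axiom.

Inconsistent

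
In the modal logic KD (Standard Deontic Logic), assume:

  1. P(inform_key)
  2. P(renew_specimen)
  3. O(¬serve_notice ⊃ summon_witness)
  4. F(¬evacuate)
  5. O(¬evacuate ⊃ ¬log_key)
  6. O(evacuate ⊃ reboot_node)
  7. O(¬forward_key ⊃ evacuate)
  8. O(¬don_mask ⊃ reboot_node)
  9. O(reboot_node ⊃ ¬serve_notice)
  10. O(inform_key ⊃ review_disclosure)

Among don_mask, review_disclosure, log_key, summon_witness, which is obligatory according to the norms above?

summon_witness

F(¬evacuate) at premise 4 means O(evacuate).
From O(evacuate) and premise 6, O(evacuate ⊃ reboot_node), we obtain O(reboot_node).
Applying K to premise 9 (O(reboot_node ⊃ ¬serve_notice)) and O(reboot_node) yields O(¬serve_notice).
With premise 3, O(¬serve_notice ⊃ summon_witness), the K-axiom yields O(summon_witness).
So O(summon_witness) holds — summon_witness is obligatory. None of the other listed options is made obligatory by any chain of premises.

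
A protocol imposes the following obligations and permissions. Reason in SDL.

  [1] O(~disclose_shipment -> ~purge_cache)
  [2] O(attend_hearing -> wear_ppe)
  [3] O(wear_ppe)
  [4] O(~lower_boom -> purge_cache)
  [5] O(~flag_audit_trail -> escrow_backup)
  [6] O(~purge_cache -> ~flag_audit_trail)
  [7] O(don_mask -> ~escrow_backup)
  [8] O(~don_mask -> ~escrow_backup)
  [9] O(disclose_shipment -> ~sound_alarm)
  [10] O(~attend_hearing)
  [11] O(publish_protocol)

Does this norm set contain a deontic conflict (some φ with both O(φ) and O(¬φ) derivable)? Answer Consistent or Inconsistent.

Consistent

Premise 2 is O(attend_hearing -> wear_ppe); even if O(wear_ppe) held, inferring O(attend_hearing) would be affirming the consequent — invalid.
So O(attend_hearing) is not derivable, and the apparent clash with O(~attend_hearing) does not arise.
A world satisfying every obligation exists (e.g. attend_hearing=false, disclose_shipment=true, don_mask=false, escrow_backup=false, flag_audit_trail=true, lower_boom=false, publish_protocol=true, purge_cache=true, sound_alarm=false, wear_ppe=true); no atom is both obligatory and forbidden, so the set is consistent.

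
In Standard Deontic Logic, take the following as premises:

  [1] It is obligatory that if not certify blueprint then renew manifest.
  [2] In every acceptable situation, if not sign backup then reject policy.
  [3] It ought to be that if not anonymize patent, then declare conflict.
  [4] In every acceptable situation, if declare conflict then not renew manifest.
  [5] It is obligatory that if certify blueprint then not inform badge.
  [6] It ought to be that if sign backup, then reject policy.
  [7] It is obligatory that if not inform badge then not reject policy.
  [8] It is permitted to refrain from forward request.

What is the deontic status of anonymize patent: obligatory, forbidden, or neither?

Premises 2 and 6 cover both cases: O(¬sign_backup → reject_policy) and O(sign_backup → reject_policy). Since ¬sign_backup ∨ sign_backup is a tautology, O(reject_policy) follows.
The contrapositive of premise 7 (O(¬inform_badge → ¬reject_policy)) is O(reject_policy → inform_badge), and O(reject_policy) is already established, so O(inform_badge).
Premise 5, O(certify_blueprint → ¬inform_badge), contraposes to O(inform_badge → ¬certify_blueprint); with O(inform_badge) we get O(¬certify_blueprint).
With premise 1, O(¬certify_blueprint → renew_manifest), the K-axiom yields O(renew_manifest).
The contrapositive of premise 4 (O(declare_conflict → ¬renew_manifest)) is O(renew_manifest → ¬declare_conflict), and O(renew_manifest) is already established, so O(¬declare_conflict).
The contrapositive of premise 3 (O(¬anonymize_patent → declare_conflict)) is O(¬declare_conflict → anonymize_patent), and O(¬declare_conflict) is already established, so O(anonymize_patent).
Premise 8 does not contribute to this derivation.
Hence anonymize_patent is obligatory.

Obligatory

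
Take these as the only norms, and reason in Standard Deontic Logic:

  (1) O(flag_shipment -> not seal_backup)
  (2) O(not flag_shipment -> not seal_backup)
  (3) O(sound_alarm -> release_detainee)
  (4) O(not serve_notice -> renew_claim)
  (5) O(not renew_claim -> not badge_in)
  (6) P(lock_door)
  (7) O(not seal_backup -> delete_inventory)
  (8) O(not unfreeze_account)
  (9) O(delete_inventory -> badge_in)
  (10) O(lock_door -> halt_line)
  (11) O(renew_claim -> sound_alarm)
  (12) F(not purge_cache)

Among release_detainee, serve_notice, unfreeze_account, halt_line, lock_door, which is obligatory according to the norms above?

Premises 1 and 2 cover both cases: O(flag_shipment -> not seal_backup) and O(not flag_shipment -> not seal_backup). Since flag_shipment ∨ not flag_shipment is a tautology, O(not seal_backup) follows.
Applying K to premise 7 (O(not seal_backup -> delete_inventory)) and O(not seal_backup) yields O(delete_inventory).
Applying K to premise 9 (O(delete_inventory -> badge_in)) and O(delete_inventory) yields O(badge_in).
The contrapositive of premise 5 (O(not renew_claim -> not badge_in)) is O(badge_in -> renew_claim), and O(badge_in) is already established, so O(renew_claim).
From O(renew_claim) and premise 11, O(renew_claim -> sound_alarm), we obtain O(sound_alarm).
With premise 3, O(sound_alarm -> release_detainee), the K-axiom yields O(release_detainee).
So O(release_detainee) holds — release_detainee is obligatory. None of the other listed options is made obligatory by any chain of premises.

release_detainee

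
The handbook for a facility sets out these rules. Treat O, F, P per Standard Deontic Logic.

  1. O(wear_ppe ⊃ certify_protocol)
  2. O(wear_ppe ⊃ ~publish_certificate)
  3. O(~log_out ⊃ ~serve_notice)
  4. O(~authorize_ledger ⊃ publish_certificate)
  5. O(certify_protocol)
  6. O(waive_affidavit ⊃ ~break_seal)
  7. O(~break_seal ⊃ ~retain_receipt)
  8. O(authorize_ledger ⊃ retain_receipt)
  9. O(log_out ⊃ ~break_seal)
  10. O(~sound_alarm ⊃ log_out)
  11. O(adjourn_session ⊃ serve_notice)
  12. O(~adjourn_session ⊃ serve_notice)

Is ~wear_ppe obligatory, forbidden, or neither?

Obligatory

Premises 11 and 12 are O(adjourn_session ⊃ serve_notice) and O(~adjourn_session ⊃ serve_notice); every ideal world satisfies adjourn_session or ~adjourn_session, so in either case serve_notice holds — hence O(serve_notice).
Premise 3 is O(~log_out ⊃ ~serve_notice); contrapositively O(serve_notice ⊃ log_out). Since O(serve_notice) holds, K gives O(log_out).
Premise 9 is O(log_out ⊃ ~break_seal); since O(log_out), deontic closure gives O(~break_seal).
Premise 7 is O(~break_seal ⊃ ~retain_receipt); since O(~break_seal), deontic closure gives O(~retain_receipt).
The contrapositive of premise 8 (O(authorize_ledger ⊃ retain_receipt)) is O(~retain_receipt ⊃ ~authorize_ledger), and O(~retain_receipt) is already established, so O(~authorize_ledger).
With premise 4, O(~authorize_ledger ⊃ publish_certificate), the K-axiom yields O(publish_certificate).
The contrapositive of premise 2 (O(wear_ppe ⊃ ~publish_certificate)) is O(publish_certificate ⊃ ~wear_ppe), and O(publish_certificate) is already established, so O(~wear_ppe).
Premises 1, 5, 6, 10 do not contribute to this derivation.
Hence ~wear_ppe is obligatory.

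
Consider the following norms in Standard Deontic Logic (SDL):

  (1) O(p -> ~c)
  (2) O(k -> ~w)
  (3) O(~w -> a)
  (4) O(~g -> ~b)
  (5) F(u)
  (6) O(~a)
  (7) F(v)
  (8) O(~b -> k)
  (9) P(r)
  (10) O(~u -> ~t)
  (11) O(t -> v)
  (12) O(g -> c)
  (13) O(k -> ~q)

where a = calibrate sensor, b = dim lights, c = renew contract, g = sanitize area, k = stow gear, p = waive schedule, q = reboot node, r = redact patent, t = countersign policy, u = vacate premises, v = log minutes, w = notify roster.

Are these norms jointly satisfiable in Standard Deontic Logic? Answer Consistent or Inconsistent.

Premise 11 is O(t -> v), but O(t) is not derivable from the premises, so it does not yield O(v).
So O(v) is not derivable, and the apparent clash with O(~v) does not arise.
A world satisfying every obligation exists (e.g. a=false, b=true, c=true, g=true, k=false, p=false, q=false, r=false, t=false, u=false, v=false, w=true); no atom is both obligatory and forbidden, so the set is consistent.

Consistent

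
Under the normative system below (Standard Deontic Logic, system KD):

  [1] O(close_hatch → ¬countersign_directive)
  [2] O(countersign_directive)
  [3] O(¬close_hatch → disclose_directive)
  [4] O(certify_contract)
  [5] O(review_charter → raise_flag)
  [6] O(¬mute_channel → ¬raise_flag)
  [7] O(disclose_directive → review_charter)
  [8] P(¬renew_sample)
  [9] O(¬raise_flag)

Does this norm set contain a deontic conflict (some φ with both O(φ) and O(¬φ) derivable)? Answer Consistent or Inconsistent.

Inconsistent

Premise 9 states O(¬raise_flag) outright.
The contrapositive of premise 5 (O(review_charter → raise_flag)) is O(¬raise_flag → ¬review_charter), and O(¬raise_flag) is already established, so O(¬review_charter).
Premise 7 is O(disclose_directive → review_charter); contrapositively O(¬review_charter → ¬disclose_directive). Since O(¬review_charter) holds, K gives O(¬disclose_directive).
The contrapositive of premise 3 (O(¬close_hatch → disclose_directive)) is O(¬disclose_directive → close_hatch), and O(¬disclose_directive) is already established, so O(close_hatch).
From O(close_hatch) and premise 1, O(close_hatch → ¬countersign_directive), we obtain O(¬countersign_directive).
Yet premise 2 states O(countersign_directive).
We now have both O(¬countersign_directive) and O(countersign_directive) — countersign_directive is simultaneously obligatory and forbidden, violating the D-axiom.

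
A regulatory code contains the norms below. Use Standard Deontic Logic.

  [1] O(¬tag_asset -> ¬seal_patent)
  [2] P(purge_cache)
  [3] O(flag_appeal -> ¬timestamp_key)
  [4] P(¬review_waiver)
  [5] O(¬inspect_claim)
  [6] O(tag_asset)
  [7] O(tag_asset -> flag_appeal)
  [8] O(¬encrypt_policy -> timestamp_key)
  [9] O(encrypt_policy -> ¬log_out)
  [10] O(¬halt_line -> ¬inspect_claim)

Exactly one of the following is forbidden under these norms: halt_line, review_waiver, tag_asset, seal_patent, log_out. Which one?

Premise 6 states O(tag_asset) outright.
With premise 7, O(tag_asset -> flag_appeal), the K-axiom yields O(flag_appeal).
From O(flag_appeal) and premise 3, O(flag_appeal -> ¬timestamp_key), we obtain O(¬timestamp_key).
Premise 8, O(¬encrypt_policy -> timestamp_key), contraposes to O(¬timestamp_key -> encrypt_policy); with O(¬timestamp_key) we get O(encrypt_policy).
Premise 9 is O(encrypt_policy -> ¬log_out); since O(encrypt_policy), deontic closure gives O(¬log_out).
So O(¬log_out) holds, i.e. log_out is forbidden. None of the other listed options is forbidden under the premises.

log_out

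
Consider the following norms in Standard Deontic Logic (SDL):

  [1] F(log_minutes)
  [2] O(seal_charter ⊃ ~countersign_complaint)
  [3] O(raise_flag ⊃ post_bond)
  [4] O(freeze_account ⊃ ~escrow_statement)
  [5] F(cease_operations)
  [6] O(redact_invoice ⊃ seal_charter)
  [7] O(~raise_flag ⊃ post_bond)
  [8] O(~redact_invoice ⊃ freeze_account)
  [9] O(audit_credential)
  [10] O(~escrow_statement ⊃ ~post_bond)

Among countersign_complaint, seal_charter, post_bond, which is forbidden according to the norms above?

By case analysis on ~raise_flag: premise 7 gives O(~raise_flag ⊃ post_bond) and premise 3 gives O(raise_flag ⊃ post_bond), so O(post_bond) either way.
Premise 10 is O(~escrow_statement ⊃ ~post_bond); contrapositively O(post_bond ⊃ escrow_statement). Since O(post_bond) holds, K gives O(escrow_statement).
The contrapositive of premise 4 (O(freeze_account ⊃ ~escrow_statement)) is O(escrow_statement ⊃ ~freeze_account), and O(escrow_statement) is already established, so O(~freeze_account).
Premise 8 is O(~redact_invoice ⊃ freeze_account); contrapositively O(~freeze_account ⊃ redact_invoice). Since O(~freeze_account) holds, K gives O(redact_invoice).
With premise 6, O(redact_invoice ⊃ seal_charter), the K-axiom yields O(seal_charter).
With premise 2, O(seal_charter ⊃ ~countersign_complaint), the K-axiom yields O(~countersign_complaint).
So O(~countersign_complaint) holds, i.e. countersign_complaint is forbidden. None of the other listed options is forbidden under the premises.

countersign_complaint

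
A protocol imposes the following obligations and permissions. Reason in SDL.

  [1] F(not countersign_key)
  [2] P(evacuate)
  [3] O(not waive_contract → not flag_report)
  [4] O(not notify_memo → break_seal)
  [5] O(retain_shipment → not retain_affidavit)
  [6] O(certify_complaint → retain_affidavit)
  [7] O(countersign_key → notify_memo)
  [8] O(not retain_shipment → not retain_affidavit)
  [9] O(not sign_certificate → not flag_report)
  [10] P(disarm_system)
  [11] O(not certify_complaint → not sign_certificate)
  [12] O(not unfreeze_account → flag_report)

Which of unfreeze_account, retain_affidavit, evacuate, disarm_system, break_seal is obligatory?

Premises 5 and 8 cover both cases: O(retain_shipment → not retain_affidavit) and O(not retain_shipment → not retain_affidavit). Since retain_shipment ∨ not retain_shipment is a tautology, O(not retain_affidavit) follows.
The contrapositive of premise 6 (O(certify_complaint → retain_affidavit)) is O(not retain_affidavit → not certify_complaint), and O(not retain_affidavit) is already established, so O(not certify_complaint).
Applying K to premise 11 (O(not certify_complaint → not sign_certificate)) and O(not certify_complaint) yields O(not sign_certificate).
With premise 9, O(not sign_certificate → not flag_report), the K-axiom yields O(not flag_report).
The contrapositive of premise 12 (O(not unfreeze_account → flag_report)) is O(not flag_report → unfreeze_account), and O(not flag_report) is already established, so O(unfreeze_account).
So O(unfreeze_account) holds — unfreeze_account is obligatory. None of the other listed options is made obligatory by any chain of premises.

unfreeze_account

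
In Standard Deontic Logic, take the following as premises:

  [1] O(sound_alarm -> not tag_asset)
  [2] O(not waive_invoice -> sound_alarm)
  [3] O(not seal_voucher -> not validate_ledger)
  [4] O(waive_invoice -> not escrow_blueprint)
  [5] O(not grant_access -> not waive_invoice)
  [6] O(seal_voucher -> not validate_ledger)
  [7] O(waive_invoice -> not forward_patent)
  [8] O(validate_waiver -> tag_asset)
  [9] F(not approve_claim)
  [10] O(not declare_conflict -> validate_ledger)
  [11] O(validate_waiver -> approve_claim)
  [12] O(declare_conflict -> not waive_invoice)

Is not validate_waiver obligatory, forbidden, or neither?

By case analysis on seal_voucher: premise 6 gives O(seal_voucher -> not validate_ledger) and premise 3 gives O(not seal_voucher -> not validate_ledger), so O(not validate_ledger) either way.
Premise 10 is O(not declare_conflict -> validate_ledger); contrapositively O(not validate_ledger -> declare_conflict). Since O(not validate_ledger) holds, K gives O(declare_conflict).
Applying K to premise 12 (O(declare_conflict -> not waive_invoice)) and O(declare_conflict) yields O(not waive_invoice).
Premise 2 is O(not waive_invoice -> sound_alarm); since O(not waive_invoice), deontic closure gives O(sound_alarm).
Premise 1 is O(sound_alarm -> not tag_asset); since O(sound_alarm), deontic closure gives O(not tag_asset).
Premise 8 is O(validate_waiver -> tag_asset); contrapositively O(not tag_asset -> not validate_waiver). Since O(not tag_asset) holds, K gives O(not validate_waiver).
Premises 4, 5, 7, 9, 11 do not contribute to this derivation.
Hence not validate_waiver is obligatory.

Obligatory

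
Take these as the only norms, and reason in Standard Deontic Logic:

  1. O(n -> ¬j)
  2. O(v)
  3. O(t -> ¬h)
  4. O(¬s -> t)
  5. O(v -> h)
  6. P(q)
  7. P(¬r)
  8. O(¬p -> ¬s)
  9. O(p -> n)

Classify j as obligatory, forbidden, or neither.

Premise 2 gives O(v).
Premise 5 is O(v -> h); since O(v), deontic closure gives O(h).
The contrapositive of premise 3 (O(t -> ¬h)) is O(h -> ¬t), and O(h) is already established, so O(¬t).
Premise 4 is O(¬s -> t); contrapositively O(¬t -> s). Since O(¬t) holds, K gives O(s).
Premise 8, O(¬p -> ¬s), contraposes to O(s -> p); with O(s) we get O(p).
With premise 9, O(p -> n), the K-axiom yields O(n).
Applying K to premise 1 (O(n -> ¬j)) and O(n) yields O(¬j).
Premises 6, 7 do not contribute to this derivation.
Thus O(¬j), which is F(j): j is forbidden.

Forbidden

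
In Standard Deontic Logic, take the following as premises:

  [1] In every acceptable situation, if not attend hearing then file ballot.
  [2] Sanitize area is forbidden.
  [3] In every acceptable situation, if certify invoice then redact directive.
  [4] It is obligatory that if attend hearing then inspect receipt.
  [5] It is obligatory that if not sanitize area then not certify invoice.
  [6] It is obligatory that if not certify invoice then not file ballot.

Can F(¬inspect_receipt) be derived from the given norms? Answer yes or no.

Yes

F(sanitize_area) at premise 2 means O(¬sanitize_area).
From O(¬sanitize_area) and premise 5, O(¬sanitize_area → ¬certify_invoice), we obtain O(¬certify_invoice).
Premise 6 is O(¬certify_invoice → ¬file_ballot); since O(¬certify_invoice), deontic closure gives O(¬file_ballot).
Premise 1 is O(¬attend_hearing → file_ballot); contrapositively O(¬file_ballot → attend_hearing). Since O(¬file_ballot) holds, K gives O(attend_hearing).
From O(attend_hearing) and premise 4, O(attend_hearing → inspect_receipt), we obtain O(inspect_receipt).
Premise 3 does not contribute to this derivation.
So O(inspect_receipt) holds, i.e. F(¬inspect_receipt). The claim follows.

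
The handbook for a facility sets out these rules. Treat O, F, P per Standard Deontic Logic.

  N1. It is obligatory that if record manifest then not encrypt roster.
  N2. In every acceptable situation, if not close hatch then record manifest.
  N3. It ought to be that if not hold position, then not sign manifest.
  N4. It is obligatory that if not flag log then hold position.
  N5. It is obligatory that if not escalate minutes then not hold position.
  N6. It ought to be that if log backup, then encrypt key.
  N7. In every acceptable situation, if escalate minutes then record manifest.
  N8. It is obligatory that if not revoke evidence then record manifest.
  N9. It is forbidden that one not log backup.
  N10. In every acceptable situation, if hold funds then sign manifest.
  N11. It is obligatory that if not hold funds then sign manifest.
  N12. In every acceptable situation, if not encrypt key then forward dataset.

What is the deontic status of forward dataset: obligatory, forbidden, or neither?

Premise 12 is O(¬encrypt_key → forward_dataset), but O(¬encrypt_key) is not derivable from the premises, so it does not yield O(forward_dataset).
No premise or chain of K-axiom applications forces O(forward_dataset), and none forces O(¬forward_dataset). So forward_dataset is neither obligatory nor forbidden under these norms.

Neither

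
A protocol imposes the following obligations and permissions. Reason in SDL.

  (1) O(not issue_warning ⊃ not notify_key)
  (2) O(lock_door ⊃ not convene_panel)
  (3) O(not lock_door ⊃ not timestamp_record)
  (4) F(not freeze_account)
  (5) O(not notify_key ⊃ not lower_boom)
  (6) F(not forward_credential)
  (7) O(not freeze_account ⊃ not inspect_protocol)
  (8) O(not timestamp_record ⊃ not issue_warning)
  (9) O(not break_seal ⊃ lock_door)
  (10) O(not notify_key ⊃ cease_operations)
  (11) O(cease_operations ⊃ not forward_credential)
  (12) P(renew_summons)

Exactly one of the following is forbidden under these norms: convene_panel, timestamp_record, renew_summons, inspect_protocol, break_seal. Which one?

convene_panel

F(not forward_credential) at premise 6 means O(forward_credential).
The contrapositive of premise 11 (O(cease_operations ⊃ not forward_credential)) is O(forward_credential ⊃ not cease_operations), and O(forward_credential) is already established, so O(not cease_operations).
Premise 10, O(not notify_key ⊃ cease_operations), contraposes to O(not cease_operations ⊃ notify_key); with O(not cease_operations) we get O(notify_key).
The contrapositive of premise 1 (O(not issue_warning ⊃ not notify_key)) is O(notify_key ⊃ issue_warning), and O(notify_key) is already established, so O(issue_warning).
Premise 8, O(not timestamp_record ⊃ not issue_warning), contraposes to O(issue_warning ⊃ timestamp_record); with O(issue_warning) we get O(timestamp_record).
The contrapositive of premise 3 (O(not lock_door ⊃ not timestamp_record)) is O(timestamp_record ⊃ lock_door), and O(timestamp_record) is already established, so O(lock_door).
Premise 2 is O(lock_door ⊃ not convene_panel); since O(lock_door), deontic closure gives O(not convene_panel).
So O(not convene_panel) holds, i.e. convene_panel is forbidden. None of the other listed options is forbidden under the premises.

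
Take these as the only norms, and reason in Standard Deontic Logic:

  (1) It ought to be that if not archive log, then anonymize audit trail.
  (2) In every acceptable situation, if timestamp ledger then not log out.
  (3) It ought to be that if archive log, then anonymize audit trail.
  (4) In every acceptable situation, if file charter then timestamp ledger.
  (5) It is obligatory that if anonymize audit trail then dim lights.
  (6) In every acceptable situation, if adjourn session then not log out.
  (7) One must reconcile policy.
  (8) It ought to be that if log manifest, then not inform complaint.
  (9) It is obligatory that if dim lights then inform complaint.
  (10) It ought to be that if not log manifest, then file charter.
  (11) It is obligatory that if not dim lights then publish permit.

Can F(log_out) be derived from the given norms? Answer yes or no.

Yes

Premises 1 and 3 cover both cases: O(¬archive_log → anonymize_audit_trail) and O(archive_log → anonymize_audit_trail). Since ¬archive_log ∨ archive_log is a tautology, O(anonymize_audit_trail) follows.
Applying K to premise 5 (O(anonymize_audit_trail → dim_lights)) and O(anonymize_audit_trail) yields O(dim_lights).
Premise 9 is O(dim_lights → inform_complaint); since O(dim_lights), deontic closure gives O(inform_complaint).
Premise 8, O(log_manifest → ¬inform_complaint), contraposes to O(inform_complaint → ¬log_manifest); with O(inform_complaint) we get O(¬log_manifest).
Applying K to premise 10 (O(¬log_manifest → file_charter)) and O(¬log_manifest) yields O(file_charter).
Applying K to premise 4 (O(file_charter → timestamp_ledger)) and O(file_charter) yields O(timestamp_ledger).
Premise 2 is O(timestamp_ledger → ¬log_out); since O(timestamp_ledger), deontic closure gives O(¬log_out).
Premises 6, 7, 11 do not contribute to this derivation.
So O(¬log_out) holds, i.e. F(log_out). The claim follows.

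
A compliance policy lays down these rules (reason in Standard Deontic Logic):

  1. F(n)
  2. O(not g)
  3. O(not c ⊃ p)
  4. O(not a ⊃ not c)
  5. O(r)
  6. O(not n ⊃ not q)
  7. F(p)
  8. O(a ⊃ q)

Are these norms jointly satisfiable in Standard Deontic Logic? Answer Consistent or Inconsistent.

Inconsistent

Premise 7 is F(p), i.e. O(not p).
The contrapositive of premise 3 (O(not c ⊃ p)) is O(not p ⊃ c), and O(not p) is already established, so O(c).
Premise 4, O(not a ⊃ not c), contraposes to O(c ⊃ a); with O(c) we get O(a).
Applying K to premise 8 (O(a ⊃ q)) and O(a) yields O(q).
Premise 6, O(not n ⊃ not q), contraposes to O(q ⊃ n); with O(q) we get O(n).
However, F(n) at premise 1 amounts to O(not n).
We now have both O(n) and O(not n) — n is simultaneously obligatory and forbidden, violating the D-axiom.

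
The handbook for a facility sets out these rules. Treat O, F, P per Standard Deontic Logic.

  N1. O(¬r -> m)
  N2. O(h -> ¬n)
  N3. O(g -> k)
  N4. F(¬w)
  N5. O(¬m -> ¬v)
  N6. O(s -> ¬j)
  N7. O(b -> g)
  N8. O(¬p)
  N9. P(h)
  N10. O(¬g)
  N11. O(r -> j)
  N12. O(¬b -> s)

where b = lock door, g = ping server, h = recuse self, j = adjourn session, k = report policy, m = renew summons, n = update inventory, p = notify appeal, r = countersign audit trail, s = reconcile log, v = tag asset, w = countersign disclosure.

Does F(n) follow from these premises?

No

Premise 2 is O(h -> ¬n), but O(h) is not derivable from the premises (the permission P(h) asserts only ¬O(¬h), not O(h)), so it does not yield O(¬n).
No other premise forces O(¬n). An ideal world satisfying every premise can still have n true, so F(n) is not derivable.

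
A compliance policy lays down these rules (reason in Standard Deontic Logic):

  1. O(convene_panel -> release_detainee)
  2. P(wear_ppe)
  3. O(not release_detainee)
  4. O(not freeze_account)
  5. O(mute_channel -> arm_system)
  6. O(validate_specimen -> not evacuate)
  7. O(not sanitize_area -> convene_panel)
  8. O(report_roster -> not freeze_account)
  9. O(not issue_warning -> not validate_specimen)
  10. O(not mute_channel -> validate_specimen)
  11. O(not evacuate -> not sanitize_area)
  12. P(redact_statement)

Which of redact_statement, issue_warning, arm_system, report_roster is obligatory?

From premise 3 we have O(not release_detainee).
Premise 1, O(convene_panel -> release_detainee), contraposes to O(not release_detainee -> not convene_panel); with O(not release_detainee) we get O(not convene_panel).
The contrapositive of premise 7 (O(not sanitize_area -> convene_panel)) is O(not convene_panel -> sanitize_area), and O(not convene_panel) is already established, so O(sanitize_area).
Premise 11 is O(not evacuate -> not sanitize_area); contrapositively O(sanitize_area -> evacuate). Since O(sanitize_area) holds, K gives O(evacuate).
The contrapositive of premise 6 (O(validate_specimen -> not evacuate)) is O(evacuate -> not validate_specimen), and O(evacuate) is already established, so O(not validate_specimen).
Premise 10, O(not mute_channel -> validate_specimen), contraposes to O(not validate_specimen -> mute_channel); with O(not validate_specimen) we get O(mute_channel).
Applying K to premise 5 (O(mute_channel -> arm_system)) and O(mute_channel) yields O(arm_system).
So O(arm_system) holds — arm_system is obligatory. None of the other listed options is made obligatory by any chain of premises.

arm_system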